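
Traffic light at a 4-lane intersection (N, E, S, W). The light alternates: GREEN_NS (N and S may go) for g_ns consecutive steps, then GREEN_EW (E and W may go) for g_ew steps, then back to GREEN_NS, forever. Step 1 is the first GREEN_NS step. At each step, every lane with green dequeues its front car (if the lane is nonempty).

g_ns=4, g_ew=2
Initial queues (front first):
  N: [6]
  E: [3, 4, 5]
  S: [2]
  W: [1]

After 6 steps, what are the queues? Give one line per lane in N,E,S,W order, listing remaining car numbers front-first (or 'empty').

Step 1 [NS]: N:car6-GO,E:wait,S:car2-GO,W:wait | queues: N=0 E=3 S=0 W=1
Step 2 [NS]: N:empty,E:wait,S:empty,W:wait | queues: N=0 E=3 S=0 W=1
Step 3 [NS]: N:empty,E:wait,S:empty,W:wait | queues: N=0 E=3 S=0 W=1
Step 4 [NS]: N:empty,E:wait,S:empty,W:wait | queues: N=0 E=3 S=0 W=1
Step 5 [EW]: N:wait,E:car3-GO,S:wait,W:car1-GO | queues: N=0 E=2 S=0 W=0
Step 6 [EW]: N:wait,E:car4-GO,S:wait,W:empty | queues: N=0 E=1 S=0 W=0

N: empty
E: 5
S: empty
W: empty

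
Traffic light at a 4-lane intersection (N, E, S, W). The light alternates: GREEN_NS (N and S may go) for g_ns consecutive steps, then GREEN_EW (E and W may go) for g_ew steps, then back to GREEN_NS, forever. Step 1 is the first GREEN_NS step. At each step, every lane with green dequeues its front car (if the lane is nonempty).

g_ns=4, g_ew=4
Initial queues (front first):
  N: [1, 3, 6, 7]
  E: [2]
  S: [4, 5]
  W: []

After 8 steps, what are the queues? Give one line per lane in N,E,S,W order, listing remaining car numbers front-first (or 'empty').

Step 1 [NS]: N:car1-GO,E:wait,S:car4-GO,W:wait | queues: N=3 E=1 S=1 W=0
Step 2 [NS]: N:car3-GO,E:wait,S:car5-GO,W:wait | queues: N=2 E=1 S=0 W=0
Step 3 [NS]: N:car6-GO,E:wait,S:empty,W:wait | queues: N=1 E=1 S=0 W=0
Step 4 [NS]: N:car7-GO,E:wait,S:empty,W:wait | queues: N=0 E=1 S=0 W=0
Step 5 [EW]: N:wait,E:car2-GO,S:wait,W:empty | queues: N=0 E=0 S=0 W=0

N: empty
E: empty
S: empty
W: empty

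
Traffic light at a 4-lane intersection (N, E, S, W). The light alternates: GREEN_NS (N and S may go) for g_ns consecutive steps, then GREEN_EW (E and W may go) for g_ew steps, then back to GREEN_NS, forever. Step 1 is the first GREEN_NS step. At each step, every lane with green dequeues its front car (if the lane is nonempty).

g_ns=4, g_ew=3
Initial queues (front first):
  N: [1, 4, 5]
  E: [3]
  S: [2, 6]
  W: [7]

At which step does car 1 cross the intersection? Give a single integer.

Step 1 [NS]: N:car1-GO,E:wait,S:car2-GO,W:wait | queues: N=2 E=1 S=1 W=1
Step 2 [NS]: N:car4-GO,E:wait,S:car6-GO,W:wait | queues: N=1 E=1 S=0 W=1
Step 3 [NS]: N:car5-GO,E:wait,S:empty,W:wait | queues: N=0 E=1 S=0 W=1
Step 4 [NS]: N:empty,E:wait,S:empty,W:wait | queues: N=0 E=1 S=0 W=1
Step 5 [EW]: N:wait,E:car3-GO,S:wait,W:car7-GO | queues: N=0 E=0 S=0 W=0
Car 1 crosses at step 1

1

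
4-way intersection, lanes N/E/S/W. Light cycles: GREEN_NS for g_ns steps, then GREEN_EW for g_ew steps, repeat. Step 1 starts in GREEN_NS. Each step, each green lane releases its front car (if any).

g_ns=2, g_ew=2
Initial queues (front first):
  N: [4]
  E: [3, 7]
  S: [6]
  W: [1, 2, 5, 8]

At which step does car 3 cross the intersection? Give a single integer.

Step 1 [NS]: N:car4-GO,E:wait,S:car6-GO,W:wait | queues: N=0 E=2 S=0 W=4
Step 2 [NS]: N:empty,E:wait,S:empty,W:wait | queues: N=0 E=2 S=0 W=4
Step 3 [EW]: N:wait,E:car3-GO,S:wait,W:car1-GO | queues: N=0 E=1 S=0 W=3
Step 4 [EW]: N:wait,E:car7-GO,S:wait,W:car2-GO | queues: N=0 E=0 S=0 W=2
Step 5 [NS]: N:empty,E:wait,S:empty,W:wait | queues: N=0 E=0 S=0 W=2
Step 6 [NS]: N:empty,E:wait,S:empty,W:wait | queues: N=0 E=0 S=0 W=2
Step 7 [EW]: N:wait,E:empty,S:wait,W:car5-GO | queues: N=0 E=0 S=0 W=1
Step 8 [EW]: N:wait,E:empty,S:wait,W:car8-GO | queues: N=0 E=0 S=0 W=0
Car 3 crosses at step 3

3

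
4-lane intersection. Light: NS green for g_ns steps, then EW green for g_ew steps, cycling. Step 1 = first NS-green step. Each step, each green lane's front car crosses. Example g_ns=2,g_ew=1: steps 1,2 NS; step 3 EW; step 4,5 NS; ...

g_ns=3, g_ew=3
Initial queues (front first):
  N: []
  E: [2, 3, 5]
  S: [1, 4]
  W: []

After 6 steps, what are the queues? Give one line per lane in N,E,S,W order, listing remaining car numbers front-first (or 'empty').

Step 1 [NS]: N:empty,E:wait,S:car1-GO,W:wait | queues: N=0 E=3 S=1 W=0
Step 2 [NS]: N:empty,E:wait,S:car4-GO,W:wait | queues: N=0 E=3 S=0 W=0
Step 3 [NS]: N:empty,E:wait,S:empty,W:wait | queues: N=0 E=3 S=0 W=0
Step 4 [EW]: N:wait,E:car2-GO,S:wait,W:empty | queues: N=0 E=2 S=0 W=0
Step 5 [EW]: N:wait,E:car3-GO,S:wait,W:empty | queues: N=0 E=1 S=0 W=0
Step 6 [EW]: N:wait,E:car5-GO,S:wait,W:empty | queues: N=0 E=0 S=0 W=0

N: empty
E: empty
S: empty
W: empty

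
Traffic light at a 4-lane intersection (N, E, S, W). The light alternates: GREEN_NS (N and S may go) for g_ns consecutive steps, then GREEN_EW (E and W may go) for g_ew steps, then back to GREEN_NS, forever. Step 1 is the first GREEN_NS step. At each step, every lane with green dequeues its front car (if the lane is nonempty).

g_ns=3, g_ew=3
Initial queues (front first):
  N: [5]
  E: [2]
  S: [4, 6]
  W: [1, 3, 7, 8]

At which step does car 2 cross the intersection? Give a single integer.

Step 1 [NS]: N:car5-GO,E:wait,S:car4-GO,W:wait | queues: N=0 E=1 S=1 W=4
Step 2 [NS]: N:empty,E:wait,S:car6-GO,W:wait | queues: N=0 E=1 S=0 W=4
Step 3 [NS]: N:empty,E:wait,S:empty,W:wait | queues: N=0 E=1 S=0 W=4
Step 4 [EW]: N:wait,E:car2-GO,S:wait,W:car1-GO | queues: N=0 E=0 S=0 W=3
Step 5 [EW]: N:wait,E:empty,S:wait,W:car3-GO | queues: N=0 E=0 S=0 W=2
Step 6 [EW]: N:wait,E:empty,S:wait,W:car7-GO | queues: N=0 E=0 S=0 W=1
Step 7 [NS]: N:empty,E:wait,S:empty,W:wait | queues: N=0 E=0 S=0 W=1
Step 8 [NS]: N:empty,E:wait,S:empty,W:wait | queues: N=0 E=0 S=0 W=1
Step 9 [NS]: N:empty,E:wait,S:empty,W:wait | queues: N=0 E=0 S=0 W=1
Step 10 [EW]: N:wait,E:empty,S:wait,W:car8-GO | queues: N=0 E=0 S=0 W=0
Car 2 crosses at step 4

4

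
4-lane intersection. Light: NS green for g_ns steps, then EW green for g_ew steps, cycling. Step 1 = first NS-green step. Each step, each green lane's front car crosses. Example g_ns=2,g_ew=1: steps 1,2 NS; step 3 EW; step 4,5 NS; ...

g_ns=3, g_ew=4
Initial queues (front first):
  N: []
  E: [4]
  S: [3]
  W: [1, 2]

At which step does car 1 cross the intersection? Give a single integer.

Step 1 [NS]: N:empty,E:wait,S:car3-GO,W:wait | queues: N=0 E=1 S=0 W=2
Step 2 [NS]: N:empty,E:wait,S:empty,W:wait | queues: N=0 E=1 S=0 W=2
Step 3 [NS]: N:empty,E:wait,S:empty,W:wait | queues: N=0 E=1 S=0 W=2
Step 4 [EW]: N:wait,E:car4-GO,S:wait,W:car1-GO | queues: N=0 E=0 S=0 W=1
Step 5 [EW]: N:wait,E:empty,S:wait,W:car2-GO | queues: N=0 E=0 S=0 W=0
Car 1 crosses at step 4

4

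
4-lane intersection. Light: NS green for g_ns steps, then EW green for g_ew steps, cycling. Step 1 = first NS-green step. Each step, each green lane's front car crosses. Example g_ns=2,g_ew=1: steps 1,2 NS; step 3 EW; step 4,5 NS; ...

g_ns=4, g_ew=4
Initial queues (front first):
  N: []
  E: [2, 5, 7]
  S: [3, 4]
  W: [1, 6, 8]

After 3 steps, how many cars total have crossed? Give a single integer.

Step 1 [NS]: N:empty,E:wait,S:car3-GO,W:wait | queues: N=0 E=3 S=1 W=3
Step 2 [NS]: N:empty,E:wait,S:car4-GO,W:wait | queues: N=0 E=3 S=0 W=3
Step 3 [NS]: N:empty,E:wait,S:empty,W:wait | queues: N=0 E=3 S=0 W=3
Cars crossed by step 3: 2

Answer: 2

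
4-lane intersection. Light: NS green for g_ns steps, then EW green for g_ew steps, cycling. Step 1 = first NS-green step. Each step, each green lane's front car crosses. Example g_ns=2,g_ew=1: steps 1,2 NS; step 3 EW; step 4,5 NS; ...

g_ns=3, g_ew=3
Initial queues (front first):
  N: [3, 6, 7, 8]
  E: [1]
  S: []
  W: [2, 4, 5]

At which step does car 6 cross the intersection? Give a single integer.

Step 1 [NS]: N:car3-GO,E:wait,S:empty,W:wait | queues: N=3 E=1 S=0 W=3
Step 2 [NS]: N:car6-GO,E:wait,S:empty,W:wait | queues: N=2 E=1 S=0 W=3
Step 3 [NS]: N:car7-GO,E:wait,S:empty,W:wait | queues: N=1 E=1 S=0 W=3
Step 4 [EW]: N:wait,E:car1-GO,S:wait,W:car2-GO | queues: N=1 E=0 S=0 W=2
Step 5 [EW]: N:wait,E:empty,S:wait,W:car4-GO | queues: N=1 E=0 S=0 W=1
Step 6 [EW]: N:wait,E:empty,S:wait,W:car5-GO | queues: N=1 E=0 S=0 W=0
Step 7 [NS]: N:car8-GO,E:wait,S:empty,W:wait | queues: N=0 E=0 S=0 W=0
Car 6 crosses at step 2

2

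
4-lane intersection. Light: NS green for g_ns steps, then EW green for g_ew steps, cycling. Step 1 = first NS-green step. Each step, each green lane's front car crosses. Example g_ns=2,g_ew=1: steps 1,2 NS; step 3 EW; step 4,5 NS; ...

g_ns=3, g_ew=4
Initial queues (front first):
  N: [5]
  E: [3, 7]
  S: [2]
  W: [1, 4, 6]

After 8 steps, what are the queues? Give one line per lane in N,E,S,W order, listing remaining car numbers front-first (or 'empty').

Step 1 [NS]: N:car5-GO,E:wait,S:car2-GO,W:wait | queues: N=0 E=2 S=0 W=3
Step 2 [NS]: N:empty,E:wait,S:empty,W:wait | queues: N=0 E=2 S=0 W=3
Step 3 [NS]: N:empty,E:wait,S:empty,W:wait | queues: N=0 E=2 S=0 W=3
Step 4 [EW]: N:wait,E:car3-GO,S:wait,W:car1-GO | queues: N=0 E=1 S=0 W=2
Step 5 [EW]: N:wait,E:car7-GO,S:wait,W:car4-GO | queues: N=0 E=0 S=0 W=1
Step 6 [EW]: N:wait,E:empty,S:wait,W:car6-GO | queues: N=0 E=0 S=0 W=0

N: empty
E: empty
S: empty
W: empty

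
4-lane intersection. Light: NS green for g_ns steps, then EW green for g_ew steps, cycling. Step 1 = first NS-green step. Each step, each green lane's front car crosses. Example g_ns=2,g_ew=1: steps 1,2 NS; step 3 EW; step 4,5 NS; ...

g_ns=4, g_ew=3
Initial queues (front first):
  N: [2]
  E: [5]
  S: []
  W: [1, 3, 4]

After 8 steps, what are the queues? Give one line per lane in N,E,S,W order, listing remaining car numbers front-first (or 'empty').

Step 1 [NS]: N:car2-GO,E:wait,S:empty,W:wait | queues: N=0 E=1 S=0 W=3
Step 2 [NS]: N:empty,E:wait,S:empty,W:wait | queues: N=0 E=1 S=0 W=3
Step 3 [NS]: N:empty,E:wait,S:empty,W:wait | queues: N=0 E=1 S=0 W=3
Step 4 [NS]: N:empty,E:wait,S:empty,W:wait | queues: N=0 E=1 S=0 W=3
Step 5 [EW]: N:wait,E:car5-GO,S:wait,W:car1-GO | queues: N=0 E=0 S=0 W=2
Step 6 [EW]: N:wait,E:empty,S:wait,W:car3-GO | queues: N=0 E=0 S=0 W=1
Step 7 [EW]: N:wait,E:empty,S:wait,W:car4-GO | queues: N=0 E=0 S=0 W=0

N: empty
E: empty
S: empty
W: empty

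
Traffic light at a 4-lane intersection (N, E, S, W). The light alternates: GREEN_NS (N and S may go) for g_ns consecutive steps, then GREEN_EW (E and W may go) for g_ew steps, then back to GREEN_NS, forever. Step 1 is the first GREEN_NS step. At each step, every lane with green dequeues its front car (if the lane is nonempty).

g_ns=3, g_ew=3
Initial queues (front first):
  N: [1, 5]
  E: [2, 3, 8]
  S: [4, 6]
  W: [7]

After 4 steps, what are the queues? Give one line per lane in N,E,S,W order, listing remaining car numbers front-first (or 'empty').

Step 1 [NS]: N:car1-GO,E:wait,S:car4-GO,W:wait | queues: N=1 E=3 S=1 W=1
Step 2 [NS]: N:car5-GO,E:wait,S:car6-GO,W:wait | queues: N=0 E=3 S=0 W=1
Step 3 [NS]: N:empty,E:wait,S:empty,W:wait | queues: N=0 E=3 S=0 W=1
Step 4 [EW]: N:wait,E:car2-GO,S:wait,W:car7-GO | queues: N=0 E=2 S=0 W=0

N: empty
E: 3 8
S: empty
W: empty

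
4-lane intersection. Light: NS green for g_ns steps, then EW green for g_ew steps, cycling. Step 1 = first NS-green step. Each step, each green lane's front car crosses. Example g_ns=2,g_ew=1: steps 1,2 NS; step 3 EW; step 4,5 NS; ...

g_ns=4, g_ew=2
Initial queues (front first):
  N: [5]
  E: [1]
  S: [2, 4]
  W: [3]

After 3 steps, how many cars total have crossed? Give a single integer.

Answer: 3

Derivation:
Step 1 [NS]: N:car5-GO,E:wait,S:car2-GO,W:wait | queues: N=0 E=1 S=1 W=1
Step 2 [NS]: N:empty,E:wait,S:car4-GO,W:wait | queues: N=0 E=1 S=0 W=1
Step 3 [NS]: N:empty,E:wait,S:empty,W:wait | queues: N=0 E=1 S=0 W=1
Cars crossed by step 3: 3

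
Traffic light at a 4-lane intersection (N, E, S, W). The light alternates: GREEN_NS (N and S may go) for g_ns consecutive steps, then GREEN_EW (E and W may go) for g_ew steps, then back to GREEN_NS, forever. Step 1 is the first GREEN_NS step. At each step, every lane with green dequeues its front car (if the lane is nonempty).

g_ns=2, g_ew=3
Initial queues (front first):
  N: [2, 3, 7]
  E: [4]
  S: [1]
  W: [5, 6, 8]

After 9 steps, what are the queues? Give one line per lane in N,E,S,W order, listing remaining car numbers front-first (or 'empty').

Step 1 [NS]: N:car2-GO,E:wait,S:car1-GO,W:wait | queues: N=2 E=1 S=0 W=3
Step 2 [NS]: N:car3-GO,E:wait,S:empty,W:wait | queues: N=1 E=1 S=0 W=3
Step 3 [EW]: N:wait,E:car4-GO,S:wait,W:car5-GO | queues: N=1 E=0 S=0 W=2
Step 4 [EW]: N:wait,E:empty,S:wait,W:car6-GO | queues: N=1 E=0 S=0 W=1
Step 5 [EW]: N:wait,E:empty,S:wait,W:car8-GO | queues: N=1 E=0 S=0 W=0
Step 6 [NS]: N:car7-GO,E:wait,S:empty,W:wait | queues: N=0 E=0 S=0 W=0

N: empty
E: empty
S: empty
W: empty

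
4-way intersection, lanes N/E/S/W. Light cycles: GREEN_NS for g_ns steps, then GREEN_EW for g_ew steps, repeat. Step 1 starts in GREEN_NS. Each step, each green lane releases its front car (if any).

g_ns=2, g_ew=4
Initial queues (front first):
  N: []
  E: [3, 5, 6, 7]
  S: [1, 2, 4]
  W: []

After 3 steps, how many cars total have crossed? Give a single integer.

Step 1 [NS]: N:empty,E:wait,S:car1-GO,W:wait | queues: N=0 E=4 S=2 W=0
Step 2 [NS]: N:empty,E:wait,S:car2-GO,W:wait | queues: N=0 E=4 S=1 W=0
Step 3 [EW]: N:wait,E:car3-GO,S:wait,W:empty | queues: N=0 E=3 S=1 W=0
Cars crossed by step 3: 3

Answer: 3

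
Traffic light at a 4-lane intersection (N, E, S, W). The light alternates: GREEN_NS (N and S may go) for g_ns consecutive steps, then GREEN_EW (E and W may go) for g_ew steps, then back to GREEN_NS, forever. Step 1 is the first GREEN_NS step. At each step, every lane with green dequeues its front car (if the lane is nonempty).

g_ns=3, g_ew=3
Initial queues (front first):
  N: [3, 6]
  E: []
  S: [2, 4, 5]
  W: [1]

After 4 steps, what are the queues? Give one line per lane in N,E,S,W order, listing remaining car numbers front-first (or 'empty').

Step 1 [NS]: N:car3-GO,E:wait,S:car2-GO,W:wait | queues: N=1 E=0 S=2 W=1
Step 2 [NS]: N:car6-GO,E:wait,S:car4-GO,W:wait | queues: N=0 E=0 S=1 W=1
Step 3 [NS]: N:empty,E:wait,S:car5-GO,W:wait | queues: N=0 E=0 S=0 W=1
Step 4 [EW]: N:wait,E:empty,S:wait,W:car1-GO | queues: N=0 E=0 S=0 W=0

N: empty
E: empty
S: empty
W: empty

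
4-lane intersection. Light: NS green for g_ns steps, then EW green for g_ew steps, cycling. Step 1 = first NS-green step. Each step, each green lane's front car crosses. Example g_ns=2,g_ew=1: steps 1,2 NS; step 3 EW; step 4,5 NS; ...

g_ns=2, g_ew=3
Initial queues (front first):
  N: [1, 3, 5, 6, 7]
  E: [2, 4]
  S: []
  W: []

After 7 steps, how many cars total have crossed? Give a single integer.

Step 1 [NS]: N:car1-GO,E:wait,S:empty,W:wait | queues: N=4 E=2 S=0 W=0
Step 2 [NS]: N:car3-GO,E:wait,S:empty,W:wait | queues: N=3 E=2 S=0 W=0
Step 3 [EW]: N:wait,E:car2-GO,S:wait,W:empty | queues: N=3 E=1 S=0 W=0
Step 4 [EW]: N:wait,E:car4-GO,S:wait,W:empty | queues: N=3 E=0 S=0 W=0
Step 5 [EW]: N:wait,E:empty,S:wait,W:empty | queues: N=3 E=0 S=0 W=0
Step 6 [NS]: N:car5-GO,E:wait,S:empty,W:wait | queues: N=2 E=0 S=0 W=0
Step 7 [NS]: N:car6-GO,E:wait,S:empty,W:wait | queues: N=1 E=0 S=0 W=0
Cars crossed by step 7: 6

Answer: 6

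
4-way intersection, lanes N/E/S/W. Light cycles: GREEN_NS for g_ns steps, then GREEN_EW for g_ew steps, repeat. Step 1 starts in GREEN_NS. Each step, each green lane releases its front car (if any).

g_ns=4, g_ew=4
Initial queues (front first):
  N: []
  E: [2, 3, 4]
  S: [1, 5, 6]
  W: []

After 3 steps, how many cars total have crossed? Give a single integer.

Step 1 [NS]: N:empty,E:wait,S:car1-GO,W:wait | queues: N=0 E=3 S=2 W=0
Step 2 [NS]: N:empty,E:wait,S:car5-GO,W:wait | queues: N=0 E=3 S=1 W=0
Step 3 [NS]: N:empty,E:wait,S:car6-GO,W:wait | queues: N=0 E=3 S=0 W=0
Cars crossed by step 3: 3

Answer: 3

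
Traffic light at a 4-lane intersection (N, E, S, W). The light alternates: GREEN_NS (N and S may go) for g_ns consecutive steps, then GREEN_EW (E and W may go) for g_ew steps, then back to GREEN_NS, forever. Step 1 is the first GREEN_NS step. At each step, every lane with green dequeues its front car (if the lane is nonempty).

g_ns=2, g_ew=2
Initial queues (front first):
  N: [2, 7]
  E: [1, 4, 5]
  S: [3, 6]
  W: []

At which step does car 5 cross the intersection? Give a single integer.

Step 1 [NS]: N:car2-GO,E:wait,S:car3-GO,W:wait | queues: N=1 E=3 S=1 W=0
Step 2 [NS]: N:car7-GO,E:wait,S:car6-GO,W:wait | queues: N=0 E=3 S=0 W=0
Step 3 [EW]: N:wait,E:car1-GO,S:wait,W:empty | queues: N=0 E=2 S=0 W=0
Step 4 [EW]: N:wait,E:car4-GO,S:wait,W:empty | queues: N=0 E=1 S=0 W=0
Step 5 [NS]: N:empty,E:wait,S:empty,W:wait | queues: N=0 E=1 S=0 W=0
Step 6 [NS]: N:empty,E:wait,S:empty,W:wait | queues: N=0 E=1 S=0 W=0
Step 7 [EW]: N:wait,E:car5-GO,S:wait,W:empty | queues: N=0 E=0 S=0 W=0
Car 5 crosses at step 7

7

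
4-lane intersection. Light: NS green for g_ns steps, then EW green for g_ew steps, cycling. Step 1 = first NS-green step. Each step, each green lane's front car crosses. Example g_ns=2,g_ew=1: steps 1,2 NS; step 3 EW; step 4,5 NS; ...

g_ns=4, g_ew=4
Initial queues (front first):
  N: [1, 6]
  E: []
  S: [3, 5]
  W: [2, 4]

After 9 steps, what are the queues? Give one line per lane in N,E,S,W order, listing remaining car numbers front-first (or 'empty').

Step 1 [NS]: N:car1-GO,E:wait,S:car3-GO,W:wait | queues: N=1 E=0 S=1 W=2
Step 2 [NS]: N:car6-GO,E:wait,S:car5-GO,W:wait | queues: N=0 E=0 S=0 W=2
Step 3 [NS]: N:empty,E:wait,S:empty,W:wait | queues: N=0 E=0 S=0 W=2
Step 4 [NS]: N:empty,E:wait,S:empty,W:wait | queues: N=0 E=0 S=0 W=2
Step 5 [EW]: N:wait,E:empty,S:wait,W:car2-GO | queues: N=0 E=0 S=0 W=1
Step 6 [EW]: N:wait,E:empty,S:wait,W:car4-GO | queues: N=0 E=0 S=0 W=0

N: empty
E: empty
S: empty
W: empty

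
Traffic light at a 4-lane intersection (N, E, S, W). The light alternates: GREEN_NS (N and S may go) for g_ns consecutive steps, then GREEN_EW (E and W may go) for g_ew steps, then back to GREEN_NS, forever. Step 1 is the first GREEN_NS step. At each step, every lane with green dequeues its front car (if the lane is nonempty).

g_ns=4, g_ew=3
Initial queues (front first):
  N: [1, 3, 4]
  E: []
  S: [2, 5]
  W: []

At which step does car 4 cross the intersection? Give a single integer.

Step 1 [NS]: N:car1-GO,E:wait,S:car2-GO,W:wait | queues: N=2 E=0 S=1 W=0
Step 2 [NS]: N:car3-GO,E:wait,S:car5-GO,W:wait | queues: N=1 E=0 S=0 W=0
Step 3 [NS]: N:car4-GO,E:wait,S:empty,W:wait | queues: N=0 E=0 S=0 W=0
Car 4 crosses at step 3

3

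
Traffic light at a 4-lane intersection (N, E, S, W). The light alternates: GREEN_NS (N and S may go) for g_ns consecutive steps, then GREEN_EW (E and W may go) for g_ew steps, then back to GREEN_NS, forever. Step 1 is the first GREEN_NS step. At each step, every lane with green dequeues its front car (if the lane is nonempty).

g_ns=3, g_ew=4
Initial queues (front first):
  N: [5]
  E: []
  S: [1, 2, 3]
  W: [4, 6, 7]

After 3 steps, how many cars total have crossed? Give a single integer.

Step 1 [NS]: N:car5-GO,E:wait,S:car1-GO,W:wait | queues: N=0 E=0 S=2 W=3
Step 2 [NS]: N:empty,E:wait,S:car2-GO,W:wait | queues: N=0 E=0 S=1 W=3
Step 3 [NS]: N:empty,E:wait,S:car3-GO,W:wait | queues: N=0 E=0 S=0 W=3
Cars crossed by step 3: 4

Answer: 4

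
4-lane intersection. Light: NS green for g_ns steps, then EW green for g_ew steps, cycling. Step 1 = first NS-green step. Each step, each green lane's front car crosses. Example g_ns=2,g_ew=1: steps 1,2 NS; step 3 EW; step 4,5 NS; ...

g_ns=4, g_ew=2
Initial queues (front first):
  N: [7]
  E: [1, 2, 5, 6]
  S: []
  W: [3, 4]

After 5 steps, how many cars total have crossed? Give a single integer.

Answer: 3

Derivation:
Step 1 [NS]: N:car7-GO,E:wait,S:empty,W:wait | queues: N=0 E=4 S=0 W=2
Step 2 [NS]: N:empty,E:wait,S:empty,W:wait | queues: N=0 E=4 S=0 W=2
Step 3 [NS]: N:empty,E:wait,S:empty,W:wait | queues: N=0 E=4 S=0 W=2
Step 4 [NS]: N:empty,E:wait,S:empty,W:wait | queues: N=0 E=4 S=0 W=2
Step 5 [EW]: N:wait,E:car1-GO,S:wait,W:car3-GO | queues: N=0 E=3 S=0 W=1
Cars crossed by step 5: 3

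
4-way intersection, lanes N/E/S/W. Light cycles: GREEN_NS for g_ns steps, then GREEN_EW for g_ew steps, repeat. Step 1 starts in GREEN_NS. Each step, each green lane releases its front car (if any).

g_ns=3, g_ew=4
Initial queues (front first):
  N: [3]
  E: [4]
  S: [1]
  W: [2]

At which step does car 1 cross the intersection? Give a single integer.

Step 1 [NS]: N:car3-GO,E:wait,S:car1-GO,W:wait | queues: N=0 E=1 S=0 W=1
Step 2 [NS]: N:empty,E:wait,S:empty,W:wait | queues: N=0 E=1 S=0 W=1
Step 3 [NS]: N:empty,E:wait,S:empty,W:wait | queues: N=0 E=1 S=0 W=1
Step 4 [EW]: N:wait,E:car4-GO,S:wait,W:car2-GO | queues: N=0 E=0 S=0 W=0
Car 1 crosses at step 1

1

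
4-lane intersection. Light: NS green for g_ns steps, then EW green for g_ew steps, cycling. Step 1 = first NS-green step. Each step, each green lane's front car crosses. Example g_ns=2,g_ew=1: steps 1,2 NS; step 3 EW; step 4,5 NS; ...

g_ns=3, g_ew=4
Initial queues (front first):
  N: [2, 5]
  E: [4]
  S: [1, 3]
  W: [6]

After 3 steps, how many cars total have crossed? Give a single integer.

Answer: 4

Derivation:
Step 1 [NS]: N:car2-GO,E:wait,S:car1-GO,W:wait | queues: N=1 E=1 S=1 W=1
Step 2 [NS]: N:car5-GO,E:wait,S:car3-GO,W:wait | queues: N=0 E=1 S=0 W=1
Step 3 [NS]: N:empty,E:wait,S:empty,W:wait | queues: N=0 E=1 S=0 W=1
Cars crossed by step 3: 4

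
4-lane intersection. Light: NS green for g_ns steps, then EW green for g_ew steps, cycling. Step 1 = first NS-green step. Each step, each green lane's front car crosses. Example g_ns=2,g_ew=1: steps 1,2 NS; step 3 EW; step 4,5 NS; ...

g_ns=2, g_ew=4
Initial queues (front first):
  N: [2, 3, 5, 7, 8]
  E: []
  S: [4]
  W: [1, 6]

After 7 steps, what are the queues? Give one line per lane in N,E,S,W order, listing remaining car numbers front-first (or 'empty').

Step 1 [NS]: N:car2-GO,E:wait,S:car4-GO,W:wait | queues: N=4 E=0 S=0 W=2
Step 2 [NS]: N:car3-GO,E:wait,S:empty,W:wait | queues: N=3 E=0 S=0 W=2
Step 3 [EW]: N:wait,E:empty,S:wait,W:car1-GO | queues: N=3 E=0 S=0 W=1
Step 4 [EW]: N:wait,E:empty,S:wait,W:car6-GO | queues: N=3 E=0 S=0 W=0
Step 5 [EW]: N:wait,E:empty,S:wait,W:empty | queues: N=3 E=0 S=0 W=0
Step 6 [EW]: N:wait,E:empty,S:wait,W:empty | queues: N=3 E=0 S=0 W=0
Step 7 [NS]: N:car5-GO,E:wait,S:empty,W:wait | queues: N=2 E=0 S=0 W=0

N: 7 8
E: empty
S: empty
W: empty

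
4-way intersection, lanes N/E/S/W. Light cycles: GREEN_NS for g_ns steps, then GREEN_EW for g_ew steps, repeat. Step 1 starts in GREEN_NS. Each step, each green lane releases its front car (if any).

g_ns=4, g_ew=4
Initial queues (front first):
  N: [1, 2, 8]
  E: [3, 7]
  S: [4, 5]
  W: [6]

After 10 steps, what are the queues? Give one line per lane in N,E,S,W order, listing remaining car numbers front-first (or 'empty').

Step 1 [NS]: N:car1-GO,E:wait,S:car4-GO,W:wait | queues: N=2 E=2 S=1 W=1
Step 2 [NS]: N:car2-GO,E:wait,S:car5-GO,W:wait | queues: N=1 E=2 S=0 W=1
Step 3 [NS]: N:car8-GO,E:wait,S:empty,W:wait | queues: N=0 E=2 S=0 W=1
Step 4 [NS]: N:empty,E:wait,S:empty,W:wait | queues: N=0 E=2 S=0 W=1
Step 5 [EW]: N:wait,E:car3-GO,S:wait,W:car6-GO | queues: N=0 E=1 S=0 W=0
Step 6 [EW]: N:wait,E:car7-GO,S:wait,W:empty | queues: N=0 E=0 S=0 W=0

N: empty
E: empty
S: empty
W: empty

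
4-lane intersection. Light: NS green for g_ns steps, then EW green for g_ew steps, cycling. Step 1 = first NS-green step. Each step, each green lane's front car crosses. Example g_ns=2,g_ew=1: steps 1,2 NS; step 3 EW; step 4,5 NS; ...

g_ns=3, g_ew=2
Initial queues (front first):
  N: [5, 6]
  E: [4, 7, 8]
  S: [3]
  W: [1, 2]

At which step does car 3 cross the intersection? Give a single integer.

Step 1 [NS]: N:car5-GO,E:wait,S:car3-GO,W:wait | queues: N=1 E=3 S=0 W=2
Step 2 [NS]: N:car6-GO,E:wait,S:empty,W:wait | queues: N=0 E=3 S=0 W=2
Step 3 [NS]: N:empty,E:wait,S:empty,W:wait | queues: N=0 E=3 S=0 W=2
Step 4 [EW]: N:wait,E:car4-GO,S:wait,W:car1-GO | queues: N=0 E=2 S=0 W=1
Step 5 [EW]: N:wait,E:car7-GO,S:wait,W:car2-GO | queues: N=0 E=1 S=0 W=0
Step 6 [NS]: N:empty,E:wait,S:empty,W:wait | queues: N=0 E=1 S=0 W=0
Step 7 [NS]: N:empty,E:wait,S:empty,W:wait | queues: N=0 E=1 S=0 W=0
Step 8 [NS]: N:empty,E:wait,S:empty,W:wait | queues: N=0 E=1 S=0 W=0
Step 9 [EW]: N:wait,E:car8-GO,S:wait,W:empty | queues: N=0 E=0 S=0 W=0
Car 3 crosses at step 1

1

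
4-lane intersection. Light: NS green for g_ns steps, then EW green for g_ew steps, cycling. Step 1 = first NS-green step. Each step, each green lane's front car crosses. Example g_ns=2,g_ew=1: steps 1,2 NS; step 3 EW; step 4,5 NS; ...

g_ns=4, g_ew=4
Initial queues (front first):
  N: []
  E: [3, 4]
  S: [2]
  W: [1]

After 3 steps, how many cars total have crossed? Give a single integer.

Step 1 [NS]: N:empty,E:wait,S:car2-GO,W:wait | queues: N=0 E=2 S=0 W=1
Step 2 [NS]: N:empty,E:wait,S:empty,W:wait | queues: N=0 E=2 S=0 W=1
Step 3 [NS]: N:empty,E:wait,S:empty,W:wait | queues: N=0 E=2 S=0 W=1
Cars crossed by step 3: 1

Answer: 1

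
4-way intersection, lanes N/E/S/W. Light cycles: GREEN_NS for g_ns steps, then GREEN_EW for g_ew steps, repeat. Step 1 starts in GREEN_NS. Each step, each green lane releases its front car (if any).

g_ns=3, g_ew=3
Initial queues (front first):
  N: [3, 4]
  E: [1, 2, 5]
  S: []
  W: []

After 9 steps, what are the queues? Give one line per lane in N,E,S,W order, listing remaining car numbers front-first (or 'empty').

Step 1 [NS]: N:car3-GO,E:wait,S:empty,W:wait | queues: N=1 E=3 S=0 W=0
Step 2 [NS]: N:car4-GO,E:wait,S:empty,W:wait | queues: N=0 E=3 S=0 W=0
Step 3 [NS]: N:empty,E:wait,S:empty,W:wait | queues: N=0 E=3 S=0 W=0
Step 4 [EW]: N:wait,E:car1-GO,S:wait,W:empty | queues: N=0 E=2 S=0 W=0
Step 5 [EW]: N:wait,E:car2-GO,S:wait,W:empty | queues: N=0 E=1 S=0 W=0
Step 6 [EW]: N:wait,E:car5-GO,S:wait,W:empty | queues: N=0 E=0 S=0 W=0

N: empty
E: empty
S: empty
W: empty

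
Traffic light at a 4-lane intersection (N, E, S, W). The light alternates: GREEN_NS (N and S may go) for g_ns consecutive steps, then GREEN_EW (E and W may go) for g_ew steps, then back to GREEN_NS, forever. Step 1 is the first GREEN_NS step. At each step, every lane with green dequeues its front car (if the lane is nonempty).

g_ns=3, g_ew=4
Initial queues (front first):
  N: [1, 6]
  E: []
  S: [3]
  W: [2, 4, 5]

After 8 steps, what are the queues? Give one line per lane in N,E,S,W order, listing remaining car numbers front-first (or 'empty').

Step 1 [NS]: N:car1-GO,E:wait,S:car3-GO,W:wait | queues: N=1 E=0 S=0 W=3
Step 2 [NS]: N:car6-GO,E:wait,S:empty,W:wait | queues: N=0 E=0 S=0 W=3
Step 3 [NS]: N:empty,E:wait,S:empty,W:wait | queues: N=0 E=0 S=0 W=3
Step 4 [EW]: N:wait,E:empty,S:wait,W:car2-GO | queues: N=0 E=0 S=0 W=2
Step 5 [EW]: N:wait,E:empty,S:wait,W:car4-GO | queues: N=0 E=0 S=0 W=1
Step 6 [EW]: N:wait,E:empty,S:wait,W:car5-GO | queues: N=0 E=0 S=0 W=0

N: empty
E: empty
S: empty
W: empty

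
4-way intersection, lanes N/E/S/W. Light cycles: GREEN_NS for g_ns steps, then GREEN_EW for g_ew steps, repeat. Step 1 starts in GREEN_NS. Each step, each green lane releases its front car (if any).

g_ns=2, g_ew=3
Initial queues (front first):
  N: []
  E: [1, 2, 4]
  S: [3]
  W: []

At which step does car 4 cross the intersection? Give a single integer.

Step 1 [NS]: N:empty,E:wait,S:car3-GO,W:wait | queues: N=0 E=3 S=0 W=0
Step 2 [NS]: N:empty,E:wait,S:empty,W:wait | queues: N=0 E=3 S=0 W=0
Step 3 [EW]: N:wait,E:car1-GO,S:wait,W:empty | queues: N=0 E=2 S=0 W=0
Step 4 [EW]: N:wait,E:car2-GO,S:wait,W:empty | queues: N=0 E=1 S=0 W=0
Step 5 [EW]: N:wait,E:car4-GO,S:wait,W:empty | queues: N=0 E=0 S=0 W=0
Car 4 crosses at step 5

5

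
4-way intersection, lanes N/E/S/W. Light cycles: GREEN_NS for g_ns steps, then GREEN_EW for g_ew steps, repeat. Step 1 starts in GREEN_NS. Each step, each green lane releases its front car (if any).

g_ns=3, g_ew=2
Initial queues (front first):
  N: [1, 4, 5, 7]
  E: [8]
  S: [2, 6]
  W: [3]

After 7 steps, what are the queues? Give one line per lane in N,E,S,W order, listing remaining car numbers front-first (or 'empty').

Step 1 [NS]: N:car1-GO,E:wait,S:car2-GO,W:wait | queues: N=3 E=1 S=1 W=1
Step 2 [NS]: N:car4-GO,E:wait,S:car6-GO,W:wait | queues: N=2 E=1 S=0 W=1
Step 3 [NS]: N:car5-GO,E:wait,S:empty,W:wait | queues: N=1 E=1 S=0 W=1
Step 4 [EW]: N:wait,E:car8-GO,S:wait,W:car3-GO | queues: N=1 E=0 S=0 W=0
Step 5 [EW]: N:wait,E:empty,S:wait,W:empty | queues: N=1 E=0 S=0 W=0
Step 6 [NS]: N:car7-GO,E:wait,S:empty,W:wait | queues: N=0 E=0 S=0 W=0

N: empty
E: empty
S: empty
W: empty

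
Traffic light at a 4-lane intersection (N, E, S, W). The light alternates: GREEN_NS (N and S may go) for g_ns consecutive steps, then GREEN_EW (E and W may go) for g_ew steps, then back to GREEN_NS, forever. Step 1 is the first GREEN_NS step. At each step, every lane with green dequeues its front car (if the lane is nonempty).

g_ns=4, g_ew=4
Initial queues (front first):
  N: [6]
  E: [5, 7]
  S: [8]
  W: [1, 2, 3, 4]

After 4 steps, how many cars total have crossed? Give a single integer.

Step 1 [NS]: N:car6-GO,E:wait,S:car8-GO,W:wait | queues: N=0 E=2 S=0 W=4
Step 2 [NS]: N:empty,E:wait,S:empty,W:wait | queues: N=0 E=2 S=0 W=4
Step 3 [NS]: N:empty,E:wait,S:empty,W:wait | queues: N=0 E=2 S=0 W=4
Step 4 [NS]: N:empty,E:wait,S:empty,W:wait | queues: N=0 E=2 S=0 W=4
Cars crossed by step 4: 2

Answer: 2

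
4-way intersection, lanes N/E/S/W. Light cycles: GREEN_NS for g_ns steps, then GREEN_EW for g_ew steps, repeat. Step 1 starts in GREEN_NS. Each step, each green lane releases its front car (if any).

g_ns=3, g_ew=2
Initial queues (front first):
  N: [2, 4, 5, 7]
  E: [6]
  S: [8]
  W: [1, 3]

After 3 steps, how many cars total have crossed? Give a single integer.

Answer: 4

Derivation:
Step 1 [NS]: N:car2-GO,E:wait,S:car8-GO,W:wait | queues: N=3 E=1 S=0 W=2
Step 2 [NS]: N:car4-GO,E:wait,S:empty,W:wait | queues: N=2 E=1 S=0 W=2
Step 3 [NS]: N:car5-GO,E:wait,S:empty,W:wait | queues: N=1 E=1 S=0 W=2
Cars crossed by step 3: 4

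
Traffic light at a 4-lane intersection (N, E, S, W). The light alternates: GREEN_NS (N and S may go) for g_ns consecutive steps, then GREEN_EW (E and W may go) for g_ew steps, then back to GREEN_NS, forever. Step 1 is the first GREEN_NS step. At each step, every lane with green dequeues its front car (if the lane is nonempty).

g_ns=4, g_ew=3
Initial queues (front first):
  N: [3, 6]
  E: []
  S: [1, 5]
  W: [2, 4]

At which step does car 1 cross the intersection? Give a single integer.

Step 1 [NS]: N:car3-GO,E:wait,S:car1-GO,W:wait | queues: N=1 E=0 S=1 W=2
Step 2 [NS]: N:car6-GO,E:wait,S:car5-GO,W:wait | queues: N=0 E=0 S=0 W=2
Step 3 [NS]: N:empty,E:wait,S:empty,W:wait | queues: N=0 E=0 S=0 W=2
Step 4 [NS]: N:empty,E:wait,S:empty,W:wait | queues: N=0 E=0 S=0 W=2
Step 5 [EW]: N:wait,E:empty,S:wait,W:car2-GO | queues: N=0 E=0 S=0 W=1
Step 6 [EW]: N:wait,E:empty,S:wait,W:car4-GO | queues: N=0 E=0 S=0 W=0
Car 1 crosses at step 1

1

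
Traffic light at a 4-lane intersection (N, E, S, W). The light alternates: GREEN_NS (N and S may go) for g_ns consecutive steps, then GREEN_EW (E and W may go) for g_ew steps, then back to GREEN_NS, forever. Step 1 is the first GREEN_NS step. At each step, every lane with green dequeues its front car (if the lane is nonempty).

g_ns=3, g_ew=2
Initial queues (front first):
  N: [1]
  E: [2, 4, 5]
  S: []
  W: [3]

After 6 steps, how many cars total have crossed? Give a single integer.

Step 1 [NS]: N:car1-GO,E:wait,S:empty,W:wait | queues: N=0 E=3 S=0 W=1
Step 2 [NS]: N:empty,E:wait,S:empty,W:wait | queues: N=0 E=3 S=0 W=1
Step 3 [NS]: N:empty,E:wait,S:empty,W:wait | queues: N=0 E=3 S=0 W=1
Step 4 [EW]: N:wait,E:car2-GO,S:wait,W:car3-GO | queues: N=0 E=2 S=0 W=0
Step 5 [EW]: N:wait,E:car4-GO,S:wait,W:empty | queues: N=0 E=1 S=0 W=0
Step 6 [NS]: N:empty,E:wait,S:empty,W:wait | queues: N=0 E=1 S=0 W=0
Cars crossed by step 6: 4

Answer: 4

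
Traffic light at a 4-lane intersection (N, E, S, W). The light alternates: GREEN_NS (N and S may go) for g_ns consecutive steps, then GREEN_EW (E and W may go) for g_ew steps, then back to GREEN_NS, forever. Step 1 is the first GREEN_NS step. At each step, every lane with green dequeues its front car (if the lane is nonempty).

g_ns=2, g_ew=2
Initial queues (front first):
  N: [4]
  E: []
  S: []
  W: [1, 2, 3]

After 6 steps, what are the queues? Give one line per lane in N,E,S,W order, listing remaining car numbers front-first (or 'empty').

Step 1 [NS]: N:car4-GO,E:wait,S:empty,W:wait | queues: N=0 E=0 S=0 W=3
Step 2 [NS]: N:empty,E:wait,S:empty,W:wait | queues: N=0 E=0 S=0 W=3
Step 3 [EW]: N:wait,E:empty,S:wait,W:car1-GO | queues: N=0 E=0 S=0 W=2
Step 4 [EW]: N:wait,E:empty,S:wait,W:car2-GO | queues: N=0 E=0 S=0 W=1
Step 5 [NS]: N:empty,E:wait,S:empty,W:wait | queues: N=0 E=0 S=0 W=1
Step 6 [NS]: N:empty,E:wait,S:empty,W:wait | queues: N=0 E=0 S=0 W=1

N: empty
E: empty
S: empty
W: 3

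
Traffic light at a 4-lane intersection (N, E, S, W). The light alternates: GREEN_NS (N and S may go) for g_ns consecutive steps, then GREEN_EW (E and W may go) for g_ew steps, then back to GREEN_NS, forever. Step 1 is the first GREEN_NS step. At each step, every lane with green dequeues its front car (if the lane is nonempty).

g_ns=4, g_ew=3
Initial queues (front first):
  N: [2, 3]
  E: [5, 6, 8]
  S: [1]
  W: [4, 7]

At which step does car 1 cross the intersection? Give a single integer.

Step 1 [NS]: N:car2-GO,E:wait,S:car1-GO,W:wait | queues: N=1 E=3 S=0 W=2
Step 2 [NS]: N:car3-GO,E:wait,S:empty,W:wait | queues: N=0 E=3 S=0 W=2
Step 3 [NS]: N:empty,E:wait,S:empty,W:wait | queues: N=0 E=3 S=0 W=2
Step 4 [NS]: N:empty,E:wait,S:empty,W:wait | queues: N=0 E=3 S=0 W=2
Step 5 [EW]: N:wait,E:car5-GO,S:wait,W:car4-GO | queues: N=0 E=2 S=0 W=1
Step 6 [EW]: N:wait,E:car6-GO,S:wait,W:car7-GO | queues: N=0 E=1 S=0 W=0
Step 7 [EW]: N:wait,E:car8-GO,S:wait,W:empty | queues: N=0 E=0 S=0 W=0
Car 1 crosses at step 1

1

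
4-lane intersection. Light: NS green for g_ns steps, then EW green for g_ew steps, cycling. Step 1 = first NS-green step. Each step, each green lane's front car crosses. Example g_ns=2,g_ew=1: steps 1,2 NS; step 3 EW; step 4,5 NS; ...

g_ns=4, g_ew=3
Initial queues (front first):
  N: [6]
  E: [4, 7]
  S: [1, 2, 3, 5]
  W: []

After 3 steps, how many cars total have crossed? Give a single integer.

Answer: 4

Derivation:
Step 1 [NS]: N:car6-GO,E:wait,S:car1-GO,W:wait | queues: N=0 E=2 S=3 W=0
Step 2 [NS]: N:empty,E:wait,S:car2-GO,W:wait | queues: N=0 E=2 S=2 W=0
Step 3 [NS]: N:empty,E:wait,S:car3-GO,W:wait | queues: N=0 E=2 S=1 W=0
Cars crossed by step 3: 4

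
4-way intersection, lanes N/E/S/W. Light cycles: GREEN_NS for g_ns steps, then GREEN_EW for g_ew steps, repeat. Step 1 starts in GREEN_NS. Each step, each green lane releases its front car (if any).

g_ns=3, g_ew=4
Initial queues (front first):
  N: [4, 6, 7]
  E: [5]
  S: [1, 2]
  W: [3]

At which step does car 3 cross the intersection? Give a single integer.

Step 1 [NS]: N:car4-GO,E:wait,S:car1-GO,W:wait | queues: N=2 E=1 S=1 W=1
Step 2 [NS]: N:car6-GO,E:wait,S:car2-GO,W:wait | queues: N=1 E=1 S=0 W=1
Step 3 [NS]: N:car7-GO,E:wait,S:empty,W:wait | queues: N=0 E=1 S=0 W=1
Step 4 [EW]: N:wait,E:car5-GO,S:wait,W:car3-GO | queues: N=0 E=0 S=0 W=0
Car 3 crosses at step 4

4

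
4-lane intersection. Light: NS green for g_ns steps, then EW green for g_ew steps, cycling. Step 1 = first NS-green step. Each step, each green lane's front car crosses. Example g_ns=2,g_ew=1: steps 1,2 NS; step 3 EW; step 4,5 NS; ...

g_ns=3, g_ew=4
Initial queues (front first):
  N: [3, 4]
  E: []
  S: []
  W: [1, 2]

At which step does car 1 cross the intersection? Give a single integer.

Step 1 [NS]: N:car3-GO,E:wait,S:empty,W:wait | queues: N=1 E=0 S=0 W=2
Step 2 [NS]: N:car4-GO,E:wait,S:empty,W:wait | queues: N=0 E=0 S=0 W=2
Step 3 [NS]: N:empty,E:wait,S:empty,W:wait | queues: N=0 E=0 S=0 W=2
Step 4 [EW]: N:wait,E:empty,S:wait,W:car1-GO | queues: N=0 E=0 S=0 W=1
Step 5 [EW]: N:wait,E:empty,S:wait,W:car2-GO | queues: N=0 E=0 S=0 W=0
Car 1 crosses at step 4

4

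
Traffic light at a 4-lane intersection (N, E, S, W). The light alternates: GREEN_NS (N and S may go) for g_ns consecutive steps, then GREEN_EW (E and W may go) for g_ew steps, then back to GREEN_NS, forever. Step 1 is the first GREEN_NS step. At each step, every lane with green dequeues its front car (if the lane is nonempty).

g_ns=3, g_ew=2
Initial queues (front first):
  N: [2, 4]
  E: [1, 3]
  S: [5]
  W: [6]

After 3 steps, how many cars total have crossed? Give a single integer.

Step 1 [NS]: N:car2-GO,E:wait,S:car5-GO,W:wait | queues: N=1 E=2 S=0 W=1
Step 2 [NS]: N:car4-GO,E:wait,S:empty,W:wait | queues: N=0 E=2 S=0 W=1
Step 3 [NS]: N:empty,E:wait,S:empty,W:wait | queues: N=0 E=2 S=0 W=1
Cars crossed by step 3: 3

Answer: 3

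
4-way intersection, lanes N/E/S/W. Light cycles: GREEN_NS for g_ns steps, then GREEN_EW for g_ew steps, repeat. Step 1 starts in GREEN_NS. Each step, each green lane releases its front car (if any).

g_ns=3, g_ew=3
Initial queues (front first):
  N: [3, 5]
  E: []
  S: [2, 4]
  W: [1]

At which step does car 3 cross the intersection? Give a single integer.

Step 1 [NS]: N:car3-GO,E:wait,S:car2-GO,W:wait | queues: N=1 E=0 S=1 W=1
Step 2 [NS]: N:car5-GO,E:wait,S:car4-GO,W:wait | queues: N=0 E=0 S=0 W=1
Step 3 [NS]: N:empty,E:wait,S:empty,W:wait | queues: N=0 E=0 S=0 W=1
Step 4 [EW]: N:wait,E:empty,S:wait,W:car1-GO | queues: N=0 E=0 S=0 W=0
Car 3 crosses at step 1

1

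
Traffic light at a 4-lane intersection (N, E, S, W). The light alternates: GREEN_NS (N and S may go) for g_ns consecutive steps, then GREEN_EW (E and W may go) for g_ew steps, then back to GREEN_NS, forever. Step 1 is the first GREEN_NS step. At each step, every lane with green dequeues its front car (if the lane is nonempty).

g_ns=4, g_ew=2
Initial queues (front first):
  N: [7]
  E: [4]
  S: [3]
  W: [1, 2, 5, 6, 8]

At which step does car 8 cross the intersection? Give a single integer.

Step 1 [NS]: N:car7-GO,E:wait,S:car3-GO,W:wait | queues: N=0 E=1 S=0 W=5
Step 2 [NS]: N:empty,E:wait,S:empty,W:wait | queues: N=0 E=1 S=0 W=5
Step 3 [NS]: N:empty,E:wait,S:empty,W:wait | queues: N=0 E=1 S=0 W=5
Step 4 [NS]: N:empty,E:wait,S:empty,W:wait | queues: N=0 E=1 S=0 W=5
Step 5 [EW]: N:wait,E:car4-GO,S:wait,W:car1-GO | queues: N=0 E=0 S=0 W=4
Step 6 [EW]: N:wait,E:empty,S:wait,W:car2-GO | queues: N=0 E=0 S=0 W=3
Step 7 [NS]: N:empty,E:wait,S:empty,W:wait | queues: N=0 E=0 S=0 W=3
Step 8 [NS]: N:empty,E:wait,S:empty,W:wait | queues: N=0 E=0 S=0 W=3
Step 9 [NS]: N:empty,E:wait,S:empty,W:wait | queues: N=0 E=0 S=0 W=3
Step 10 [NS]: N:empty,E:wait,S:empty,W:wait | queues: N=0 E=0 S=0 W=3
Step 11 [EW]: N:wait,E:empty,S:wait,W:car5-GO | queues: N=0 E=0 S=0 W=2
Step 12 [EW]: N:wait,E:empty,S:wait,W:car6-GO | queues: N=0 E=0 S=0 W=1
Step 13 [NS]: N:empty,E:wait,S:empty,W:wait | queues: N=0 E=0 S=0 W=1
Step 14 [NS]: N:empty,E:wait,S:empty,W:wait | queues: N=0 E=0 S=0 W=1
Step 15 [NS]: N:empty,E:wait,S:empty,W:wait | queues: N=0 E=0 S=0 W=1
Step 16 [NS]: N:empty,E:wait,S:empty,W:wait | queues: N=0 E=0 S=0 W=1
Step 17 [EW]: N:wait,E:empty,S:wait,W:car8-GO | queues: N=0 E=0 S=0 W=0
Car 8 crosses at step 17

17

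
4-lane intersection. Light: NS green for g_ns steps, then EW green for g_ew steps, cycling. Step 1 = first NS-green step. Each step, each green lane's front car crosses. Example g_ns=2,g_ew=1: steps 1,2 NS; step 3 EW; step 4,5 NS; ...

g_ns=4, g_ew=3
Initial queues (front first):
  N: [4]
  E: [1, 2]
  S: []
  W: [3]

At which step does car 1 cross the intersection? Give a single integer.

Step 1 [NS]: N:car4-GO,E:wait,S:empty,W:wait | queues: N=0 E=2 S=0 W=1
Step 2 [NS]: N:empty,E:wait,S:empty,W:wait | queues: N=0 E=2 S=0 W=1
Step 3 [NS]: N:empty,E:wait,S:empty,W:wait | queues: N=0 E=2 S=0 W=1
Step 4 [NS]: N:empty,E:wait,S:empty,W:wait | queues: N=0 E=2 S=0 W=1
Step 5 [EW]: N:wait,E:car1-GO,S:wait,W:car3-GO | queues: N=0 E=1 S=0 W=0
Step 6 [EW]: N:wait,E:car2-GO,S:wait,W:empty | queues: N=0 E=0 S=0 W=0
Car 1 crosses at step 5

5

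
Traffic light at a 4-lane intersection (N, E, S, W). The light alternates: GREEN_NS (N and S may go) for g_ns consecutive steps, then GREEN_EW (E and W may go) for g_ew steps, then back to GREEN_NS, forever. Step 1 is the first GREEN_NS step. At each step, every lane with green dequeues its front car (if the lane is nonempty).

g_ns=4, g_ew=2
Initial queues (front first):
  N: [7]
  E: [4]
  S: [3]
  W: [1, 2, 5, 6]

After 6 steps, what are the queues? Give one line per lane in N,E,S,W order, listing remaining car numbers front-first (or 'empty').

Step 1 [NS]: N:car7-GO,E:wait,S:car3-GO,W:wait | queues: N=0 E=1 S=0 W=4
Step 2 [NS]: N:empty,E:wait,S:empty,W:wait | queues: N=0 E=1 S=0 W=4
Step 3 [NS]: N:empty,E:wait,S:empty,W:wait | queues: N=0 E=1 S=0 W=4
Step 4 [NS]: N:empty,E:wait,S:empty,W:wait | queues: N=0 E=1 S=0 W=4
Step 5 [EW]: N:wait,E:car4-GO,S:wait,W:car1-GO | queues: N=0 E=0 S=0 W=3
Step 6 [EW]: N:wait,E:empty,S:wait,W:car2-GO | queues: N=0 E=0 S=0 W=2

N: empty
E: empty
S: empty
W: 5 6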